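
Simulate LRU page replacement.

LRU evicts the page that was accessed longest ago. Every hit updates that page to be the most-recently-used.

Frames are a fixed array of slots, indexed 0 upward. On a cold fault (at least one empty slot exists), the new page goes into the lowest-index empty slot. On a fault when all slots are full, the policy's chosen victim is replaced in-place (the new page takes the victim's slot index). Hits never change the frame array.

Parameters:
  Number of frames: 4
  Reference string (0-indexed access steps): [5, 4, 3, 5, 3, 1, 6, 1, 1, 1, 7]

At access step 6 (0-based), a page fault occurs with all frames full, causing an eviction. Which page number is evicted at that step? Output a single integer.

Step 0: ref 5 -> FAULT, frames=[5,-,-,-]
Step 1: ref 4 -> FAULT, frames=[5,4,-,-]
Step 2: ref 3 -> FAULT, frames=[5,4,3,-]
Step 3: ref 5 -> HIT, frames=[5,4,3,-]
Step 4: ref 3 -> HIT, frames=[5,4,3,-]
Step 5: ref 1 -> FAULT, frames=[5,4,3,1]
Step 6: ref 6 -> FAULT, evict 4, frames=[5,6,3,1]
At step 6: evicted page 4

Answer: 4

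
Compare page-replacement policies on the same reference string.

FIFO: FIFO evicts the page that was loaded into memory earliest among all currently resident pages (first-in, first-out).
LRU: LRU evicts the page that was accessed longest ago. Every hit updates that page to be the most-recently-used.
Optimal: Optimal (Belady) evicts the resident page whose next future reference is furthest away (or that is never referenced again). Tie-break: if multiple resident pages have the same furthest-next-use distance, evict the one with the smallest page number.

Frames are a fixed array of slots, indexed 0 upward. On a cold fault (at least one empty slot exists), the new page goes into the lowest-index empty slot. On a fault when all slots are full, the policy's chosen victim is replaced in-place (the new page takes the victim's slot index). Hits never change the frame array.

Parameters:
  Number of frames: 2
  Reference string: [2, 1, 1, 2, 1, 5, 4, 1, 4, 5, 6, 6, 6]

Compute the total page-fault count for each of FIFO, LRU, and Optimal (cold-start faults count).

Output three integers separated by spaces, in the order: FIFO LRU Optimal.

--- FIFO ---
  step 0: ref 2 -> FAULT, frames=[2,-] (faults so far: 1)
  step 1: ref 1 -> FAULT, frames=[2,1] (faults so far: 2)
  step 2: ref 1 -> HIT, frames=[2,1] (faults so far: 2)
  step 3: ref 2 -> HIT, frames=[2,1] (faults so far: 2)
  step 4: ref 1 -> HIT, frames=[2,1] (faults so far: 2)
  step 5: ref 5 -> FAULT, evict 2, frames=[5,1] (faults so far: 3)
  step 6: ref 4 -> FAULT, evict 1, frames=[5,4] (faults so far: 4)
  step 7: ref 1 -> FAULT, evict 5, frames=[1,4] (faults so far: 5)
  step 8: ref 4 -> HIT, frames=[1,4] (faults so far: 5)
  step 9: ref 5 -> FAULT, evict 4, frames=[1,5] (faults so far: 6)
  step 10: ref 6 -> FAULT, evict 1, frames=[6,5] (faults so far: 7)
  step 11: ref 6 -> HIT, frames=[6,5] (faults so far: 7)
  step 12: ref 6 -> HIT, frames=[6,5] (faults so far: 7)
  FIFO total faults: 7
--- LRU ---
  step 0: ref 2 -> FAULT, frames=[2,-] (faults so far: 1)
  step 1: ref 1 -> FAULT, frames=[2,1] (faults so far: 2)
  step 2: ref 1 -> HIT, frames=[2,1] (faults so far: 2)
  step 3: ref 2 -> HIT, frames=[2,1] (faults so far: 2)
  step 4: ref 1 -> HIT, frames=[2,1] (faults so far: 2)
  step 5: ref 5 -> FAULT, evict 2, frames=[5,1] (faults so far: 3)
  step 6: ref 4 -> FAULT, evict 1, frames=[5,4] (faults so far: 4)
  step 7: ref 1 -> FAULT, evict 5, frames=[1,4] (faults so far: 5)
  step 8: ref 4 -> HIT, frames=[1,4] (faults so far: 5)
  step 9: ref 5 -> FAULT, evict 1, frames=[5,4] (faults so far: 6)
  step 10: ref 6 -> FAULT, evict 4, frames=[5,6] (faults so far: 7)
  step 11: ref 6 -> HIT, frames=[5,6] (faults so far: 7)
  step 12: ref 6 -> HIT, frames=[5,6] (faults so far: 7)
  LRU total faults: 7
--- Optimal ---
  step 0: ref 2 -> FAULT, frames=[2,-] (faults so far: 1)
  step 1: ref 1 -> FAULT, frames=[2,1] (faults so far: 2)
  step 2: ref 1 -> HIT, frames=[2,1] (faults so far: 2)
  step 3: ref 2 -> HIT, frames=[2,1] (faults so far: 2)
  step 4: ref 1 -> HIT, frames=[2,1] (faults so far: 2)
  step 5: ref 5 -> FAULT, evict 2, frames=[5,1] (faults so far: 3)
  step 6: ref 4 -> FAULT, evict 5, frames=[4,1] (faults so far: 4)
  step 7: ref 1 -> HIT, frames=[4,1] (faults so far: 4)
  step 8: ref 4 -> HIT, frames=[4,1] (faults so far: 4)
  step 9: ref 5 -> FAULT, evict 1, frames=[4,5] (faults so far: 5)
  step 10: ref 6 -> FAULT, evict 4, frames=[6,5] (faults so far: 6)
  step 11: ref 6 -> HIT, frames=[6,5] (faults so far: 6)
  step 12: ref 6 -> HIT, frames=[6,5] (faults so far: 6)
  Optimal total faults: 6

Answer: 7 7 6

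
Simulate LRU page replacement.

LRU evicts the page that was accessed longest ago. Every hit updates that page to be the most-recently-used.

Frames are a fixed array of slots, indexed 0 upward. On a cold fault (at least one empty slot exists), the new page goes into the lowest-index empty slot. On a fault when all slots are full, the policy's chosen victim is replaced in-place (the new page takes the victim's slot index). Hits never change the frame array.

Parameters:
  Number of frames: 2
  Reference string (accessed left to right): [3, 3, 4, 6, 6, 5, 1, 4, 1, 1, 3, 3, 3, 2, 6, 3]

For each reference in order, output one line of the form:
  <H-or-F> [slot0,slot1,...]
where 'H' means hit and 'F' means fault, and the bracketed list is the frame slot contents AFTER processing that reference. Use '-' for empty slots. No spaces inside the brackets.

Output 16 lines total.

F [3,-]
H [3,-]
F [3,4]
F [6,4]
H [6,4]
F [6,5]
F [1,5]
F [1,4]
H [1,4]
H [1,4]
F [1,3]
H [1,3]
H [1,3]
F [2,3]
F [2,6]
F [3,6]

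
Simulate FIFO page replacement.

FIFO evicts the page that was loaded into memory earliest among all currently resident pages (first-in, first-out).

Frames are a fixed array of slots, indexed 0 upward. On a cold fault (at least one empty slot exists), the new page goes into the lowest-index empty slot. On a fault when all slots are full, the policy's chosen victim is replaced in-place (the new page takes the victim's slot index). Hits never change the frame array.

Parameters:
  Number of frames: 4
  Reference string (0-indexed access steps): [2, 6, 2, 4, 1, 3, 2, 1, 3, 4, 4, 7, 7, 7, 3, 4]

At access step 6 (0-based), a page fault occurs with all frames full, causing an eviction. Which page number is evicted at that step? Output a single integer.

Step 0: ref 2 -> FAULT, frames=[2,-,-,-]
Step 1: ref 6 -> FAULT, frames=[2,6,-,-]
Step 2: ref 2 -> HIT, frames=[2,6,-,-]
Step 3: ref 4 -> FAULT, frames=[2,6,4,-]
Step 4: ref 1 -> FAULT, frames=[2,6,4,1]
Step 5: ref 3 -> FAULT, evict 2, frames=[3,6,4,1]
Step 6: ref 2 -> FAULT, evict 6, frames=[3,2,4,1]
At step 6: evicted page 6

Answer: 6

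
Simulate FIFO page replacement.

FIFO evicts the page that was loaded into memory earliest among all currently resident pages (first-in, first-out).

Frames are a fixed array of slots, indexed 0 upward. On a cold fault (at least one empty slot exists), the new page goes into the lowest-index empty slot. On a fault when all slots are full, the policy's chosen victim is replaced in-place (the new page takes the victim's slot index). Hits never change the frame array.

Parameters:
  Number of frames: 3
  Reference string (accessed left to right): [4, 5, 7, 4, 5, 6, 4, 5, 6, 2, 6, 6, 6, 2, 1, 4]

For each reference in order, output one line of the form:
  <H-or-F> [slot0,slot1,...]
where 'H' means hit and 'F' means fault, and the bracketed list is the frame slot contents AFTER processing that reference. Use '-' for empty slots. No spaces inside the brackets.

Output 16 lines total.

F [4,-,-]
F [4,5,-]
F [4,5,7]
H [4,5,7]
H [4,5,7]
F [6,5,7]
F [6,4,7]
F [6,4,5]
H [6,4,5]
F [2,4,5]
F [2,6,5]
H [2,6,5]
H [2,6,5]
H [2,6,5]
F [2,6,1]
F [4,6,1]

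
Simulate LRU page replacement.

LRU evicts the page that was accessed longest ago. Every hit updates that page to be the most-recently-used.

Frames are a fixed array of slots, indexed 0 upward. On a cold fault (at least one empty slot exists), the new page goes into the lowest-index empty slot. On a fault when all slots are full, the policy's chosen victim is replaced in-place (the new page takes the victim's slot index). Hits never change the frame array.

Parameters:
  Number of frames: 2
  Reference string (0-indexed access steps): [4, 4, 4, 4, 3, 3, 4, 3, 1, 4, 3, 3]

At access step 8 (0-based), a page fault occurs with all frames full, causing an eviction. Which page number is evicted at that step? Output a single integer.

Answer: 4

Derivation:
Step 0: ref 4 -> FAULT, frames=[4,-]
Step 1: ref 4 -> HIT, frames=[4,-]
Step 2: ref 4 -> HIT, frames=[4,-]
Step 3: ref 4 -> HIT, frames=[4,-]
Step 4: ref 3 -> FAULT, frames=[4,3]
Step 5: ref 3 -> HIT, frames=[4,3]
Step 6: ref 4 -> HIT, frames=[4,3]
Step 7: ref 3 -> HIT, frames=[4,3]
Step 8: ref 1 -> FAULT, evict 4, frames=[1,3]
At step 8: evicted page 4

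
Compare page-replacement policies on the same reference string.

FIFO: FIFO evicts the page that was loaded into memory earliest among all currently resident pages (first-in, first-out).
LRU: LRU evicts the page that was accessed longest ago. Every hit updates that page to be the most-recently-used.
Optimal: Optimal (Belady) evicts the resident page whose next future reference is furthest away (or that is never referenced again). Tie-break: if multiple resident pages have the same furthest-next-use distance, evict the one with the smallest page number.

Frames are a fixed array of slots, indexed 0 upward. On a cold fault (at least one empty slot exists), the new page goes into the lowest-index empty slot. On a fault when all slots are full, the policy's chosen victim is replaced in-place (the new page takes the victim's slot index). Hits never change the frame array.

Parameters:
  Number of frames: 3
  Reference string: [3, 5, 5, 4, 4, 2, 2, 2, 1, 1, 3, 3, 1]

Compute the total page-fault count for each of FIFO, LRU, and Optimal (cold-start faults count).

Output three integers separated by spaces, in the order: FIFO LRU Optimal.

Answer: 6 6 5

Derivation:
--- FIFO ---
  step 0: ref 3 -> FAULT, frames=[3,-,-] (faults so far: 1)
  step 1: ref 5 -> FAULT, frames=[3,5,-] (faults so far: 2)
  step 2: ref 5 -> HIT, frames=[3,5,-] (faults so far: 2)
  step 3: ref 4 -> FAULT, frames=[3,5,4] (faults so far: 3)
  step 4: ref 4 -> HIT, frames=[3,5,4] (faults so far: 3)
  step 5: ref 2 -> FAULT, evict 3, frames=[2,5,4] (faults so far: 4)
  step 6: ref 2 -> HIT, frames=[2,5,4] (faults so far: 4)
  step 7: ref 2 -> HIT, frames=[2,5,4] (faults so far: 4)
  step 8: ref 1 -> FAULT, evict 5, frames=[2,1,4] (faults so far: 5)
  step 9: ref 1 -> HIT, frames=[2,1,4] (faults so far: 5)
  step 10: ref 3 -> FAULT, evict 4, frames=[2,1,3] (faults so far: 6)
  step 11: ref 3 -> HIT, frames=[2,1,3] (faults so far: 6)
  step 12: ref 1 -> HIT, frames=[2,1,3] (faults so far: 6)
  FIFO total faults: 6
--- LRU ---
  step 0: ref 3 -> FAULT, frames=[3,-,-] (faults so far: 1)
  step 1: ref 5 -> FAULT, frames=[3,5,-] (faults so far: 2)
  step 2: ref 5 -> HIT, frames=[3,5,-] (faults so far: 2)
  step 3: ref 4 -> FAULT, frames=[3,5,4] (faults so far: 3)
  step 4: ref 4 -> HIT, frames=[3,5,4] (faults so far: 3)
  step 5: ref 2 -> FAULT, evict 3, frames=[2,5,4] (faults so far: 4)
  step 6: ref 2 -> HIT, frames=[2,5,4] (faults so far: 4)
  step 7: ref 2 -> HIT, frames=[2,5,4] (faults so far: 4)
  step 8: ref 1 -> FAULT, evict 5, frames=[2,1,4] (faults so far: 5)
  step 9: ref 1 -> HIT, frames=[2,1,4] (faults so far: 5)
  step 10: ref 3 -> FAULT, evict 4, frames=[2,1,3] (faults so far: 6)
  step 11: ref 3 -> HIT, frames=[2,1,3] (faults so far: 6)
  step 12: ref 1 -> HIT, frames=[2,1,3] (faults so far: 6)
  LRU total faults: 6
--- Optimal ---
  step 0: ref 3 -> FAULT, frames=[3,-,-] (faults so far: 1)
  step 1: ref 5 -> FAULT, frames=[3,5,-] (faults so far: 2)
  step 2: ref 5 -> HIT, frames=[3,5,-] (faults so far: 2)
  step 3: ref 4 -> FAULT, frames=[3,5,4] (faults so far: 3)
  step 4: ref 4 -> HIT, frames=[3,5,4] (faults so far: 3)
  step 5: ref 2 -> FAULT, evict 4, frames=[3,5,2] (faults so far: 4)
  step 6: ref 2 -> HIT, frames=[3,5,2] (faults so far: 4)
  step 7: ref 2 -> HIT, frames=[3,5,2] (faults so far: 4)
  step 8: ref 1 -> FAULT, evict 2, frames=[3,5,1] (faults so far: 5)
  step 9: ref 1 -> HIT, frames=[3,5,1] (faults so far: 5)
  step 10: ref 3 -> HIT, frames=[3,5,1] (faults so far: 5)
  step 11: ref 3 -> HIT, frames=[3,5,1] (faults so far: 5)
  step 12: ref 1 -> HIT, frames=[3,5,1] (faults so far: 5)
  Optimal total faults: 5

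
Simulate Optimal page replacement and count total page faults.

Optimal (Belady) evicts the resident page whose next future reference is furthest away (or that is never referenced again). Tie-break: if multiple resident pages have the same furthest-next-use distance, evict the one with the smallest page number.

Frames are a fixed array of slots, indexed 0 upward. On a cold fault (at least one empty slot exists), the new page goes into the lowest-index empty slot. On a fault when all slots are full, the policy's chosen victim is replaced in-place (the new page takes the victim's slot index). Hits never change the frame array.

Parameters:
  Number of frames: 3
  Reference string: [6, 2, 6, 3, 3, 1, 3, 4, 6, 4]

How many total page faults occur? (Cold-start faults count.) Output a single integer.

Answer: 5

Derivation:
Step 0: ref 6 → FAULT, frames=[6,-,-]
Step 1: ref 2 → FAULT, frames=[6,2,-]
Step 2: ref 6 → HIT, frames=[6,2,-]
Step 3: ref 3 → FAULT, frames=[6,2,3]
Step 4: ref 3 → HIT, frames=[6,2,3]
Step 5: ref 1 → FAULT (evict 2), frames=[6,1,3]
Step 6: ref 3 → HIT, frames=[6,1,3]
Step 7: ref 4 → FAULT (evict 1), frames=[6,4,3]
Step 8: ref 6 → HIT, frames=[6,4,3]
Step 9: ref 4 → HIT, frames=[6,4,3]
Total faults: 5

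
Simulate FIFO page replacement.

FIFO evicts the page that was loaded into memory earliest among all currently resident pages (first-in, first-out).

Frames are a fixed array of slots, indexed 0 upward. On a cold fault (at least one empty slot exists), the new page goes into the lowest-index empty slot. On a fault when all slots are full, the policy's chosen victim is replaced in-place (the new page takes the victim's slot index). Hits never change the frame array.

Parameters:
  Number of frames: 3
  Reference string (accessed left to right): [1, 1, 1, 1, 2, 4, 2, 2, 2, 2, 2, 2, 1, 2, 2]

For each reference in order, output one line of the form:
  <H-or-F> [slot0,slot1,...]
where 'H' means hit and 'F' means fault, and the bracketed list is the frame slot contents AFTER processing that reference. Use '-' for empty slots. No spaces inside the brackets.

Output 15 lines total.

F [1,-,-]
H [1,-,-]
H [1,-,-]
H [1,-,-]
F [1,2,-]
F [1,2,4]
H [1,2,4]
H [1,2,4]
H [1,2,4]
H [1,2,4]
H [1,2,4]
H [1,2,4]
H [1,2,4]
H [1,2,4]
H [1,2,4]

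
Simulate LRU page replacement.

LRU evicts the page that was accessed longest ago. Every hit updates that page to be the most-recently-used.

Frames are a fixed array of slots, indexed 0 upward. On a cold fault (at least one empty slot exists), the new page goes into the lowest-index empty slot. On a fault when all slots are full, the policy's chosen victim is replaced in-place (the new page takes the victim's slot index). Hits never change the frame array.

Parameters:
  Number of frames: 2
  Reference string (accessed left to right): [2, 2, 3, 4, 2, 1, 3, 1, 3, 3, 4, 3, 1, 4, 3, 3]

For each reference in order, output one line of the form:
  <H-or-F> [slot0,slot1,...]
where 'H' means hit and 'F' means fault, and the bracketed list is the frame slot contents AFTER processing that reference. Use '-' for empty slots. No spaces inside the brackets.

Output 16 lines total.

F [2,-]
H [2,-]
F [2,3]
F [4,3]
F [4,2]
F [1,2]
F [1,3]
H [1,3]
H [1,3]
H [1,3]
F [4,3]
H [4,3]
F [1,3]
F [1,4]
F [3,4]
H [3,4]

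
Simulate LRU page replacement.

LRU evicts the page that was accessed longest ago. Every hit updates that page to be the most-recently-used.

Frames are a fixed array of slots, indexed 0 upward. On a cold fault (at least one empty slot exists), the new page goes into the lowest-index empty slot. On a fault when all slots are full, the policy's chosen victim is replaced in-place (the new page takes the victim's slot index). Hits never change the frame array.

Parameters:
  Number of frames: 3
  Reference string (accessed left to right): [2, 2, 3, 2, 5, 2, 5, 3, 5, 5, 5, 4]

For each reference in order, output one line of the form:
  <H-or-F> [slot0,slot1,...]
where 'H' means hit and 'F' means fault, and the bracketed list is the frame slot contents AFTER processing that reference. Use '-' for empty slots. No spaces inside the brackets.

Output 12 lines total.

F [2,-,-]
H [2,-,-]
F [2,3,-]
H [2,3,-]
F [2,3,5]
H [2,3,5]
H [2,3,5]
H [2,3,5]
H [2,3,5]
H [2,3,5]
H [2,3,5]
F [4,3,5]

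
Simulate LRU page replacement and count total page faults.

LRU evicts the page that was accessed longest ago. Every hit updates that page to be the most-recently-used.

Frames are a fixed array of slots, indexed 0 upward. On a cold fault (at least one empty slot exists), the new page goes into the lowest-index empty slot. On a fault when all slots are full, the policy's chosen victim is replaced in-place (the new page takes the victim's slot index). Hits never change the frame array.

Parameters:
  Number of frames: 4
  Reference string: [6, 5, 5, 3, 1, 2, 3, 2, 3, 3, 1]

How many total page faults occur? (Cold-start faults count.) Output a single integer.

Answer: 5

Derivation:
Step 0: ref 6 → FAULT, frames=[6,-,-,-]
Step 1: ref 5 → FAULT, frames=[6,5,-,-]
Step 2: ref 5 → HIT, frames=[6,5,-,-]
Step 3: ref 3 → FAULT, frames=[6,5,3,-]
Step 4: ref 1 → FAULT, frames=[6,5,3,1]
Step 5: ref 2 → FAULT (evict 6), frames=[2,5,3,1]
Step 6: ref 3 → HIT, frames=[2,5,3,1]
Step 7: ref 2 → HIT, frames=[2,5,3,1]
Step 8: ref 3 → HIT, frames=[2,5,3,1]
Step 9: ref 3 → HIT, frames=[2,5,3,1]
Step 10: ref 1 → HIT, frames=[2,5,3,1]
Total faults: 5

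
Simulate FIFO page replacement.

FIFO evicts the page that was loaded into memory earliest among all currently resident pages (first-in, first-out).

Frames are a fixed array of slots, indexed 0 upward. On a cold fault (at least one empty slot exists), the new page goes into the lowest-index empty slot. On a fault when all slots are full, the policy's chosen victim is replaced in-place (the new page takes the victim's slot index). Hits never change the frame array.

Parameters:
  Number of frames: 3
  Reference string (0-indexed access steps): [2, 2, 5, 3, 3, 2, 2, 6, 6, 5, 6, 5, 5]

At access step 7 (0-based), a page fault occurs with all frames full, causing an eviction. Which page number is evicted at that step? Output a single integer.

Answer: 2

Derivation:
Step 0: ref 2 -> FAULT, frames=[2,-,-]
Step 1: ref 2 -> HIT, frames=[2,-,-]
Step 2: ref 5 -> FAULT, frames=[2,5,-]
Step 3: ref 3 -> FAULT, frames=[2,5,3]
Step 4: ref 3 -> HIT, frames=[2,5,3]
Step 5: ref 2 -> HIT, frames=[2,5,3]
Step 6: ref 2 -> HIT, frames=[2,5,3]
Step 7: ref 6 -> FAULT, evict 2, frames=[6,5,3]
At step 7: evicted page 2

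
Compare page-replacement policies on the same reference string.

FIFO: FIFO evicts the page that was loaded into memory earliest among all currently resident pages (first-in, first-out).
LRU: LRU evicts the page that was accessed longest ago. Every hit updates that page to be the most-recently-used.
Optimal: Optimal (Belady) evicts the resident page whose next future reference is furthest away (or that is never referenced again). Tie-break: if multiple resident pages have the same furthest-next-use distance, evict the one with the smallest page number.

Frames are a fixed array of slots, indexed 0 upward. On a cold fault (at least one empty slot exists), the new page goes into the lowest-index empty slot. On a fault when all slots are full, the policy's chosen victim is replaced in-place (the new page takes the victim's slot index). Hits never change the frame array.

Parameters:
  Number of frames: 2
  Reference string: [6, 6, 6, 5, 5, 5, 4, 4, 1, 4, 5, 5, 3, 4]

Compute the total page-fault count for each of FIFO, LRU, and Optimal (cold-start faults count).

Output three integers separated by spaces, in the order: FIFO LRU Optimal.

--- FIFO ---
  step 0: ref 6 -> FAULT, frames=[6,-] (faults so far: 1)
  step 1: ref 6 -> HIT, frames=[6,-] (faults so far: 1)
  step 2: ref 6 -> HIT, frames=[6,-] (faults so far: 1)
  step 3: ref 5 -> FAULT, frames=[6,5] (faults so far: 2)
  step 4: ref 5 -> HIT, frames=[6,5] (faults so far: 2)
  step 5: ref 5 -> HIT, frames=[6,5] (faults so far: 2)
  step 6: ref 4 -> FAULT, evict 6, frames=[4,5] (faults so far: 3)
  step 7: ref 4 -> HIT, frames=[4,5] (faults so far: 3)
  step 8: ref 1 -> FAULT, evict 5, frames=[4,1] (faults so far: 4)
  step 9: ref 4 -> HIT, frames=[4,1] (faults so far: 4)
  step 10: ref 5 -> FAULT, evict 4, frames=[5,1] (faults so far: 5)
  step 11: ref 5 -> HIT, frames=[5,1] (faults so far: 5)
  step 12: ref 3 -> FAULT, evict 1, frames=[5,3] (faults so far: 6)
  step 13: ref 4 -> FAULT, evict 5, frames=[4,3] (faults so far: 7)
  FIFO total faults: 7
--- LRU ---
  step 0: ref 6 -> FAULT, frames=[6,-] (faults so far: 1)
  step 1: ref 6 -> HIT, frames=[6,-] (faults so far: 1)
  step 2: ref 6 -> HIT, frames=[6,-] (faults so far: 1)
  step 3: ref 5 -> FAULT, frames=[6,5] (faults so far: 2)
  step 4: ref 5 -> HIT, frames=[6,5] (faults so far: 2)
  step 5: ref 5 -> HIT, frames=[6,5] (faults so far: 2)
  step 6: ref 4 -> FAULT, evict 6, frames=[4,5] (faults so far: 3)
  step 7: ref 4 -> HIT, frames=[4,5] (faults so far: 3)
  step 8: ref 1 -> FAULT, evict 5, frames=[4,1] (faults so far: 4)
  step 9: ref 4 -> HIT, frames=[4,1] (faults so far: 4)
  step 10: ref 5 -> FAULT, evict 1, frames=[4,5] (faults so far: 5)
  step 11: ref 5 -> HIT, frames=[4,5] (faults so far: 5)
  step 12: ref 3 -> FAULT, evict 4, frames=[3,5] (faults so far: 6)
  step 13: ref 4 -> FAULT, evict 5, frames=[3,4] (faults so far: 7)
  LRU total faults: 7
--- Optimal ---
  step 0: ref 6 -> FAULT, frames=[6,-] (faults so far: 1)
  step 1: ref 6 -> HIT, frames=[6,-] (faults so far: 1)
  step 2: ref 6 -> HIT, frames=[6,-] (faults so far: 1)
  step 3: ref 5 -> FAULT, frames=[6,5] (faults so far: 2)
  step 4: ref 5 -> HIT, frames=[6,5] (faults so far: 2)
  step 5: ref 5 -> HIT, frames=[6,5] (faults so far: 2)
  step 6: ref 4 -> FAULT, evict 6, frames=[4,5] (faults so far: 3)
  step 7: ref 4 -> HIT, frames=[4,5] (faults so far: 3)
  step 8: ref 1 -> FAULT, evict 5, frames=[4,1] (faults so far: 4)
  step 9: ref 4 -> HIT, frames=[4,1] (faults so far: 4)
  step 10: ref 5 -> FAULT, evict 1, frames=[4,5] (faults so far: 5)
  step 11: ref 5 -> HIT, frames=[4,5] (faults so far: 5)
  step 12: ref 3 -> FAULT, evict 5, frames=[4,3] (faults so far: 6)
  step 13: ref 4 -> HIT, frames=[4,3] (faults so far: 6)
  Optimal total faults: 6

Answer: 7 7 6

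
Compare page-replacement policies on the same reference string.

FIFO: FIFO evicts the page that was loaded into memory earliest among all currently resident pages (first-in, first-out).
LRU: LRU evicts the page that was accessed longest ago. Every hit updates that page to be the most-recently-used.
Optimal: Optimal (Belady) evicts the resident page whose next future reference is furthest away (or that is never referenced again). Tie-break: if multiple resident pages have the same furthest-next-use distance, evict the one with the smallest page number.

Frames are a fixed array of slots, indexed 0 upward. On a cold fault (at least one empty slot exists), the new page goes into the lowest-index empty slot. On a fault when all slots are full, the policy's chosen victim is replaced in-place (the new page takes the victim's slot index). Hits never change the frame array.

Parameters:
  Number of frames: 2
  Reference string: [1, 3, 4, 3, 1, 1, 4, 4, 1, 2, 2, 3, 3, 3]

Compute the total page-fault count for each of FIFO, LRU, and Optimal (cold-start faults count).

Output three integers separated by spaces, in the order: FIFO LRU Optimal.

Answer: 6 7 6

Derivation:
--- FIFO ---
  step 0: ref 1 -> FAULT, frames=[1,-] (faults so far: 1)
  step 1: ref 3 -> FAULT, frames=[1,3] (faults so far: 2)
  step 2: ref 4 -> FAULT, evict 1, frames=[4,3] (faults so far: 3)
  step 3: ref 3 -> HIT, frames=[4,3] (faults so far: 3)
  step 4: ref 1 -> FAULT, evict 3, frames=[4,1] (faults so far: 4)
  step 5: ref 1 -> HIT, frames=[4,1] (faults so far: 4)
  step 6: ref 4 -> HIT, frames=[4,1] (faults so far: 4)
  step 7: ref 4 -> HIT, frames=[4,1] (faults so far: 4)
  step 8: ref 1 -> HIT, frames=[4,1] (faults so far: 4)
  step 9: ref 2 -> FAULT, evict 4, frames=[2,1] (faults so far: 5)
  step 10: ref 2 -> HIT, frames=[2,1] (faults so far: 5)
  step 11: ref 3 -> FAULT, evict 1, frames=[2,3] (faults so far: 6)
  step 12: ref 3 -> HIT, frames=[2,3] (faults so far: 6)
  step 13: ref 3 -> HIT, frames=[2,3] (faults so far: 6)
  FIFO total faults: 6
--- LRU ---
  step 0: ref 1 -> FAULT, frames=[1,-] (faults so far: 1)
  step 1: ref 3 -> FAULT, frames=[1,3] (faults so far: 2)
  step 2: ref 4 -> FAULT, evict 1, frames=[4,3] (faults so far: 3)
  step 3: ref 3 -> HIT, frames=[4,3] (faults so far: 3)
  step 4: ref 1 -> FAULT, evict 4, frames=[1,3] (faults so far: 4)
  step 5: ref 1 -> HIT, frames=[1,3] (faults so far: 4)
  step 6: ref 4 -> FAULT, evict 3, frames=[1,4] (faults so far: 5)
  step 7: ref 4 -> HIT, frames=[1,4] (faults so far: 5)
  step 8: ref 1 -> HIT, frames=[1,4] (faults so far: 5)
  step 9: ref 2 -> FAULT, evict 4, frames=[1,2] (faults so far: 6)
  step 10: ref 2 -> HIT, frames=[1,2] (faults so far: 6)
  step 11: ref 3 -> FAULT, evict 1, frames=[3,2] (faults so far: 7)
  step 12: ref 3 -> HIT, frames=[3,2] (faults so far: 7)
  step 13: ref 3 -> HIT, frames=[3,2] (faults so far: 7)
  LRU total faults: 7
--- Optimal ---
  step 0: ref 1 -> FAULT, frames=[1,-] (faults so far: 1)
  step 1: ref 3 -> FAULT, frames=[1,3] (faults so far: 2)
  step 2: ref 4 -> FAULT, evict 1, frames=[4,3] (faults so far: 3)
  step 3: ref 3 -> HIT, frames=[4,3] (faults so far: 3)
  step 4: ref 1 -> FAULT, evict 3, frames=[4,1] (faults so far: 4)
  step 5: ref 1 -> HIT, frames=[4,1] (faults so far: 4)
  step 6: ref 4 -> HIT, frames=[4,1] (faults so far: 4)
  step 7: ref 4 -> HIT, frames=[4,1] (faults so far: 4)
  step 8: ref 1 -> HIT, frames=[4,1] (faults so far: 4)
  step 9: ref 2 -> FAULT, evict 1, frames=[4,2] (faults so far: 5)
  step 10: ref 2 -> HIT, frames=[4,2] (faults so far: 5)
  step 11: ref 3 -> FAULT, evict 2, frames=[4,3] (faults so far: 6)
  step 12: ref 3 -> HIT, frames=[4,3] (faults so far: 6)
  step 13: ref 3 -> HIT, frames=[4,3] (faults so far: 6)
  Optimal total faults: 6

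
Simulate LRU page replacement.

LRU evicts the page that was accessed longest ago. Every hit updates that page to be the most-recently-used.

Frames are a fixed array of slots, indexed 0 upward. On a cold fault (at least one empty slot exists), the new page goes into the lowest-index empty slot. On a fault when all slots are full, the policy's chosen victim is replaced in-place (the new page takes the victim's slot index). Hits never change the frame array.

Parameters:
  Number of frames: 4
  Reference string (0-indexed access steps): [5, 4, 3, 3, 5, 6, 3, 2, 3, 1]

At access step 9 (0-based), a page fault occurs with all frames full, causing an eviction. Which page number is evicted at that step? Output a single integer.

Answer: 5

Derivation:
Step 0: ref 5 -> FAULT, frames=[5,-,-,-]
Step 1: ref 4 -> FAULT, frames=[5,4,-,-]
Step 2: ref 3 -> FAULT, frames=[5,4,3,-]
Step 3: ref 3 -> HIT, frames=[5,4,3,-]
Step 4: ref 5 -> HIT, frames=[5,4,3,-]
Step 5: ref 6 -> FAULT, frames=[5,4,3,6]
Step 6: ref 3 -> HIT, frames=[5,4,3,6]
Step 7: ref 2 -> FAULT, evict 4, frames=[5,2,3,6]
Step 8: ref 3 -> HIT, frames=[5,2,3,6]
Step 9: ref 1 -> FAULT, evict 5, frames=[1,2,3,6]
At step 9: evicted page 5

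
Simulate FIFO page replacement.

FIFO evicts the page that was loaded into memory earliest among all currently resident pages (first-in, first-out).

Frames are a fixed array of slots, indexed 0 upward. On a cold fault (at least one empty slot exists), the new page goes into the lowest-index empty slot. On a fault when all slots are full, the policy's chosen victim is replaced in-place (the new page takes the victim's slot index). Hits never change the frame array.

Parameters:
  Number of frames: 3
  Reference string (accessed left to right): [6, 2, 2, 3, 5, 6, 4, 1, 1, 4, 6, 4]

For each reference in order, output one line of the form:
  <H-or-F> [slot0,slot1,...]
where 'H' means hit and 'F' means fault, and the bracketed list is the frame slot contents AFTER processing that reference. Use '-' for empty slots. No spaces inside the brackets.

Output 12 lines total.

F [6,-,-]
F [6,2,-]
H [6,2,-]
F [6,2,3]
F [5,2,3]
F [5,6,3]
F [5,6,4]
F [1,6,4]
H [1,6,4]
H [1,6,4]
H [1,6,4]
H [1,6,4]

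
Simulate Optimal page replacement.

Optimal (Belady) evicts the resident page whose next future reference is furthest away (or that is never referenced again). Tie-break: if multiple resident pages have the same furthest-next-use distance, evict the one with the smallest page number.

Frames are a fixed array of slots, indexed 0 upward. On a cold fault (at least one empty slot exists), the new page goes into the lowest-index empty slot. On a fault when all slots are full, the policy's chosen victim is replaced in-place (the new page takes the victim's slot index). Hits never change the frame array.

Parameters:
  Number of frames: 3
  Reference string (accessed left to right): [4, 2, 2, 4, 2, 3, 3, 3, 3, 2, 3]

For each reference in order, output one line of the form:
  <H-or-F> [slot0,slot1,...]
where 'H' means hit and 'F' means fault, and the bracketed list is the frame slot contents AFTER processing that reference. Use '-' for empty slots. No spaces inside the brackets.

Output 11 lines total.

F [4,-,-]
F [4,2,-]
H [4,2,-]
H [4,2,-]
H [4,2,-]
F [4,2,3]
H [4,2,3]
H [4,2,3]
H [4,2,3]
H [4,2,3]
H [4,2,3]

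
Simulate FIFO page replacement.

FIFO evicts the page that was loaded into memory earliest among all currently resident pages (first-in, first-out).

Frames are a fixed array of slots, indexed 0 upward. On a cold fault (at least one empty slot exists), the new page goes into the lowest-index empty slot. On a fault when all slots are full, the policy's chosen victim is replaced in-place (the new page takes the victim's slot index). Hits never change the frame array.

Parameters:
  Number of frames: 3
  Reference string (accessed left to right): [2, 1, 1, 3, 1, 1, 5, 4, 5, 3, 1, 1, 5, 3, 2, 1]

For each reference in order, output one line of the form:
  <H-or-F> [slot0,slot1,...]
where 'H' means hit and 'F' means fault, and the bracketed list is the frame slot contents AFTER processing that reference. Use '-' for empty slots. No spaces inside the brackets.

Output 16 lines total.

F [2,-,-]
F [2,1,-]
H [2,1,-]
F [2,1,3]
H [2,1,3]
H [2,1,3]
F [5,1,3]
F [5,4,3]
H [5,4,3]
H [5,4,3]
F [5,4,1]
H [5,4,1]
H [5,4,1]
F [3,4,1]
F [3,2,1]
H [3,2,1]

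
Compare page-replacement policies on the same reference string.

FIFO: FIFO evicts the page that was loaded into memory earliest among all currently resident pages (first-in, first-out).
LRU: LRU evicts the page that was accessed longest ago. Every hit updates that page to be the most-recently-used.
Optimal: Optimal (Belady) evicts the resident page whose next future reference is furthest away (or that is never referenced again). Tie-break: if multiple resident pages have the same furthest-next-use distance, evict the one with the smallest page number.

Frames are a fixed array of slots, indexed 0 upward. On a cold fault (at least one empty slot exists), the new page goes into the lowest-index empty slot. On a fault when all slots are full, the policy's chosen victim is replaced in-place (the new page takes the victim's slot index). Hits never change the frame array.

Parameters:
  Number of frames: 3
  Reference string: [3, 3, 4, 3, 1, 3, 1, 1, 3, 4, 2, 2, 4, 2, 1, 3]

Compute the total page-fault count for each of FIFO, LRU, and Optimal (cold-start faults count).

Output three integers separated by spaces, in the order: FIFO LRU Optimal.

Answer: 5 6 5

Derivation:
--- FIFO ---
  step 0: ref 3 -> FAULT, frames=[3,-,-] (faults so far: 1)
  step 1: ref 3 -> HIT, frames=[3,-,-] (faults so far: 1)
  step 2: ref 4 -> FAULT, frames=[3,4,-] (faults so far: 2)
  step 3: ref 3 -> HIT, frames=[3,4,-] (faults so far: 2)
  step 4: ref 1 -> FAULT, frames=[3,4,1] (faults so far: 3)
  step 5: ref 3 -> HIT, frames=[3,4,1] (faults so far: 3)
  step 6: ref 1 -> HIT, frames=[3,4,1] (faults so far: 3)
  step 7: ref 1 -> HIT, frames=[3,4,1] (faults so far: 3)
  step 8: ref 3 -> HIT, frames=[3,4,1] (faults so far: 3)
  step 9: ref 4 -> HIT, frames=[3,4,1] (faults so far: 3)
  step 10: ref 2 -> FAULT, evict 3, frames=[2,4,1] (faults so far: 4)
  step 11: ref 2 -> HIT, frames=[2,4,1] (faults so far: 4)
  step 12: ref 4 -> HIT, frames=[2,4,1] (faults so far: 4)
  step 13: ref 2 -> HIT, frames=[2,4,1] (faults so far: 4)
  step 14: ref 1 -> HIT, frames=[2,4,1] (faults so far: 4)
  step 15: ref 3 -> FAULT, evict 4, frames=[2,3,1] (faults so far: 5)
  FIFO total faults: 5
--- LRU ---
  step 0: ref 3 -> FAULT, frames=[3,-,-] (faults so far: 1)
  step 1: ref 3 -> HIT, frames=[3,-,-] (faults so far: 1)
  step 2: ref 4 -> FAULT, frames=[3,4,-] (faults so far: 2)
  step 3: ref 3 -> HIT, frames=[3,4,-] (faults so far: 2)
  step 4: ref 1 -> FAULT, frames=[3,4,1] (faults so far: 3)
  step 5: ref 3 -> HIT, frames=[3,4,1] (faults so far: 3)
  step 6: ref 1 -> HIT, frames=[3,4,1] (faults so far: 3)
  step 7: ref 1 -> HIT, frames=[3,4,1] (faults so far: 3)
  step 8: ref 3 -> HIT, frames=[3,4,1] (faults so far: 3)
  step 9: ref 4 -> HIT, frames=[3,4,1] (faults so far: 3)
  step 10: ref 2 -> FAULT, evict 1, frames=[3,4,2] (faults so far: 4)
  step 11: ref 2 -> HIT, frames=[3,4,2] (faults so far: 4)
  step 12: ref 4 -> HIT, frames=[3,4,2] (faults so far: 4)
  step 13: ref 2 -> HIT, frames=[3,4,2] (faults so far: 4)
  step 14: ref 1 -> FAULT, evict 3, frames=[1,4,2] (faults so far: 5)
  step 15: ref 3 -> FAULT, evict 4, frames=[1,3,2] (faults so far: 6)
  LRU total faults: 6
--- Optimal ---
  step 0: ref 3 -> FAULT, frames=[3,-,-] (faults so far: 1)
  step 1: ref 3 -> HIT, frames=[3,-,-] (faults so far: 1)
  step 2: ref 4 -> FAULT, frames=[3,4,-] (faults so far: 2)
  step 3: ref 3 -> HIT, frames=[3,4,-] (faults so far: 2)
  step 4: ref 1 -> FAULT, frames=[3,4,1] (faults so far: 3)
  step 5: ref 3 -> HIT, frames=[3,4,1] (faults so far: 3)
  step 6: ref 1 -> HIT, frames=[3,4,1] (faults so far: 3)
  step 7: ref 1 -> HIT, frames=[3,4,1] (faults so far: 3)
  step 8: ref 3 -> HIT, frames=[3,4,1] (faults so far: 3)
  step 9: ref 4 -> HIT, frames=[3,4,1] (faults so far: 3)
  step 10: ref 2 -> FAULT, evict 3, frames=[2,4,1] (faults so far: 4)
  step 11: ref 2 -> HIT, frames=[2,4,1] (faults so far: 4)
  step 12: ref 4 -> HIT, frames=[2,4,1] (faults so far: 4)
  step 13: ref 2 -> HIT, frames=[2,4,1] (faults so far: 4)
  step 14: ref 1 -> HIT, frames=[2,4,1] (faults so far: 4)
  step 15: ref 3 -> FAULT, evict 1, frames=[2,4,3] (faults so far: 5)
  Optimal total faults: 5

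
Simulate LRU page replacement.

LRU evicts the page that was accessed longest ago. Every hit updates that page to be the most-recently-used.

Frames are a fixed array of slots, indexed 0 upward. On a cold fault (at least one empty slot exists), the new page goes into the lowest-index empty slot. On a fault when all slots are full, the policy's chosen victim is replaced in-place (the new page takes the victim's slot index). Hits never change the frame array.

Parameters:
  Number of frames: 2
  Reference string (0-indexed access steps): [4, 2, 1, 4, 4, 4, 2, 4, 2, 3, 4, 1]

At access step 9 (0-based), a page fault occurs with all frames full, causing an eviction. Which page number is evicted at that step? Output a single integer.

Step 0: ref 4 -> FAULT, frames=[4,-]
Step 1: ref 2 -> FAULT, frames=[4,2]
Step 2: ref 1 -> FAULT, evict 4, frames=[1,2]
Step 3: ref 4 -> FAULT, evict 2, frames=[1,4]
Step 4: ref 4 -> HIT, frames=[1,4]
Step 5: ref 4 -> HIT, frames=[1,4]
Step 6: ref 2 -> FAULT, evict 1, frames=[2,4]
Step 7: ref 4 -> HIT, frames=[2,4]
Step 8: ref 2 -> HIT, frames=[2,4]
Step 9: ref 3 -> FAULT, evict 4, frames=[2,3]
At step 9: evicted page 4

Answer: 4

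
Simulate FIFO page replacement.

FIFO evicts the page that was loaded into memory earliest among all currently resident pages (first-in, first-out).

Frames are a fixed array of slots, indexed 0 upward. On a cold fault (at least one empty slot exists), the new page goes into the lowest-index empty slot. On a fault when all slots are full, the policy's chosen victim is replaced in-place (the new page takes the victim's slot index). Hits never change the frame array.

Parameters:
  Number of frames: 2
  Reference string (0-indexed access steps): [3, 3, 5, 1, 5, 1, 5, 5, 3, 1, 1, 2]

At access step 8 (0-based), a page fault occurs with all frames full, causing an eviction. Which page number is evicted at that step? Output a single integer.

Step 0: ref 3 -> FAULT, frames=[3,-]
Step 1: ref 3 -> HIT, frames=[3,-]
Step 2: ref 5 -> FAULT, frames=[3,5]
Step 3: ref 1 -> FAULT, evict 3, frames=[1,5]
Step 4: ref 5 -> HIT, frames=[1,5]
Step 5: ref 1 -> HIT, frames=[1,5]
Step 6: ref 5 -> HIT, frames=[1,5]
Step 7: ref 5 -> HIT, frames=[1,5]
Step 8: ref 3 -> FAULT, evict 5, frames=[1,3]
At step 8: evicted page 5

Answer: 5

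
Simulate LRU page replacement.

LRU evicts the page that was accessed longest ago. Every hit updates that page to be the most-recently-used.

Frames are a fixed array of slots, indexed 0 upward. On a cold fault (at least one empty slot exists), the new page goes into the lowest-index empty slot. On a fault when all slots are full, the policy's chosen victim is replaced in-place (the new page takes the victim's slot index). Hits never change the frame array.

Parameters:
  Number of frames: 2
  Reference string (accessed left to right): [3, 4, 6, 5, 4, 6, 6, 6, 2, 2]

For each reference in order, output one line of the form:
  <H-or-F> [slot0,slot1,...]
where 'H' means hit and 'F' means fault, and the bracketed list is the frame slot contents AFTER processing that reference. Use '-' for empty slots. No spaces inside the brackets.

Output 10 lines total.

F [3,-]
F [3,4]
F [6,4]
F [6,5]
F [4,5]
F [4,6]
H [4,6]
H [4,6]
F [2,6]
H [2,6]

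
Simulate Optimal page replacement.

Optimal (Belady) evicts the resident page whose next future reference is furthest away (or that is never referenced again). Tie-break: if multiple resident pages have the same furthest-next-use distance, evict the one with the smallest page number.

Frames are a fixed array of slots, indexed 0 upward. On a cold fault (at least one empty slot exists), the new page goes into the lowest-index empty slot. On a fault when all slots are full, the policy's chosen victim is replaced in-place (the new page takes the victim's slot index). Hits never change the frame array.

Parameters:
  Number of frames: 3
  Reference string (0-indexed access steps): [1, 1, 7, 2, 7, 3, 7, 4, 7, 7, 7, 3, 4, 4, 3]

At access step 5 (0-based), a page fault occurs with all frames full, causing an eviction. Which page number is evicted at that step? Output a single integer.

Step 0: ref 1 -> FAULT, frames=[1,-,-]
Step 1: ref 1 -> HIT, frames=[1,-,-]
Step 2: ref 7 -> FAULT, frames=[1,7,-]
Step 3: ref 2 -> FAULT, frames=[1,7,2]
Step 4: ref 7 -> HIT, frames=[1,7,2]
Step 5: ref 3 -> FAULT, evict 1, frames=[3,7,2]
At step 5: evicted page 1

Answer: 1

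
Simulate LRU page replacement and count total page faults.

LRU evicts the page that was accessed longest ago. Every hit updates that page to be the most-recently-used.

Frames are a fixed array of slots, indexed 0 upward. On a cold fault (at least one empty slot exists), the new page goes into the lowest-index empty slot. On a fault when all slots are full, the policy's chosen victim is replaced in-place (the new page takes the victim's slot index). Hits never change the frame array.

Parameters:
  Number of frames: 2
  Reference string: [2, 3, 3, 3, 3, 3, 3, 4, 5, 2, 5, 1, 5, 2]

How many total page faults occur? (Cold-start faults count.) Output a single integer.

Step 0: ref 2 → FAULT, frames=[2,-]
Step 1: ref 3 → FAULT, frames=[2,3]
Step 2: ref 3 → HIT, frames=[2,3]
Step 3: ref 3 → HIT, frames=[2,3]
Step 4: ref 3 → HIT, frames=[2,3]
Step 5: ref 3 → HIT, frames=[2,3]
Step 6: ref 3 → HIT, frames=[2,3]
Step 7: ref 4 → FAULT (evict 2), frames=[4,3]
Step 8: ref 5 → FAULT (evict 3), frames=[4,5]
Step 9: ref 2 → FAULT (evict 4), frames=[2,5]
Step 10: ref 5 → HIT, frames=[2,5]
Step 11: ref 1 → FAULT (evict 2), frames=[1,5]
Step 12: ref 5 → HIT, frames=[1,5]
Step 13: ref 2 → FAULT (evict 1), frames=[2,5]
Total faults: 7

Answer: 7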